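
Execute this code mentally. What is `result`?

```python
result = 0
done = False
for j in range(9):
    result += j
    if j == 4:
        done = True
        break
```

Let's trace through this code step by step.

Initialize: result = 0
Initialize: done = False
Entering loop: for j in range(9):

After execution: result = 10
10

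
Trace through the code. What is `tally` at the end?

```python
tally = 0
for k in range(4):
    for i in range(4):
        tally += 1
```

Let's trace through this code step by step.

Initialize: tally = 0
Entering loop: for k in range(4):

After execution: tally = 16
16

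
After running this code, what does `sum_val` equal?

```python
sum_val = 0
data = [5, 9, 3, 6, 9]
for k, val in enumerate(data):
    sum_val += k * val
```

Let's trace through this code step by step.

Initialize: sum_val = 0
Initialize: data = [5, 9, 3, 6, 9]
Entering loop: for k, val in enumerate(data):

After execution: sum_val = 69
69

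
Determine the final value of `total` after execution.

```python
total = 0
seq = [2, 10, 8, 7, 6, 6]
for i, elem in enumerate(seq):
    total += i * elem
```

Let's trace through this code step by step.

Initialize: total = 0
Initialize: seq = [2, 10, 8, 7, 6, 6]
Entering loop: for i, elem in enumerate(seq):

After execution: total = 101
101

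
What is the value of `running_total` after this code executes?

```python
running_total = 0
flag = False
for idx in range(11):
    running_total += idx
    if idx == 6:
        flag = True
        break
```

Let's trace through this code step by step.

Initialize: running_total = 0
Initialize: flag = False
Entering loop: for idx in range(11):

After execution: running_total = 21
21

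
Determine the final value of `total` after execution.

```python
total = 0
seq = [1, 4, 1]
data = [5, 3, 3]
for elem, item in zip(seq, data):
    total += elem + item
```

Let's trace through this code step by step.

Initialize: total = 0
Initialize: seq = [1, 4, 1]
Initialize: data = [5, 3, 3]
Entering loop: for elem, item in zip(seq, data):

After execution: total = 17
17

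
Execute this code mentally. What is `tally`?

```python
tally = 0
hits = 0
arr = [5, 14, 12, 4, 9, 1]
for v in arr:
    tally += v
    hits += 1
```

Let's trace through this code step by step.

Initialize: tally = 0
Initialize: hits = 0
Initialize: arr = [5, 14, 12, 4, 9, 1]
Entering loop: for v in arr:

After execution: tally = 45
45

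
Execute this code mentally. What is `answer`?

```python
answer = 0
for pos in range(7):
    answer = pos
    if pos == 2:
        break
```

Let's trace through this code step by step.

Initialize: answer = 0
Entering loop: for pos in range(7):

After execution: answer = 2
2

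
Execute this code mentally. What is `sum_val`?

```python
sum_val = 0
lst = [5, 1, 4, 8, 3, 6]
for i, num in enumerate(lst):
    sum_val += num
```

Let's trace through this code step by step.

Initialize: sum_val = 0
Initialize: lst = [5, 1, 4, 8, 3, 6]
Entering loop: for i, num in enumerate(lst):

After execution: sum_val = 27
27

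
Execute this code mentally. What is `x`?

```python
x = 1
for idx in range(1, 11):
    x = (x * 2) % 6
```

Let's trace through this code step by step.

Initialize: x = 1
Entering loop: for idx in range(1, 11):

After execution: x = 4
4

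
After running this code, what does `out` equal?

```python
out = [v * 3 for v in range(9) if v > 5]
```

Let's trace through this code step by step.

Initialize: out = [v * 3 for v in range(9) if v > 5]

After execution: out = [18, 21, 24]
[18, 21, 24]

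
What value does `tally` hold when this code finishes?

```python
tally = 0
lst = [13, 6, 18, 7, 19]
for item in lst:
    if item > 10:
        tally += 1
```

Let's trace through this code step by step.

Initialize: tally = 0
Initialize: lst = [13, 6, 18, 7, 19]
Entering loop: for item in lst:

After execution: tally = 3
3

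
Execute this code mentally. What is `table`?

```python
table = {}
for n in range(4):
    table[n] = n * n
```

Let's trace through this code step by step.

Initialize: table = {}
Entering loop: for n in range(4):

After execution: table = {0: 0, 1: 1, 2: 4, 3: 9}
{0: 0, 1: 1, 2: 4, 3: 9}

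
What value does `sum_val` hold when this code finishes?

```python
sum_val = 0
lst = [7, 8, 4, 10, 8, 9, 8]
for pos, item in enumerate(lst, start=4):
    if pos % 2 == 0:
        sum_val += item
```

Let's trace through this code step by step.

Initialize: sum_val = 0
Initialize: lst = [7, 8, 4, 10, 8, 9, 8]
Entering loop: for pos, item in enumerate(lst, start=4):

After execution: sum_val = 27
27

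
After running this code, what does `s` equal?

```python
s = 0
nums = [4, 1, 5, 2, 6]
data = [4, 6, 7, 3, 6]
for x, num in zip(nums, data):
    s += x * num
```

Let's trace through this code step by step.

Initialize: s = 0
Initialize: nums = [4, 1, 5, 2, 6]
Initialize: data = [4, 6, 7, 3, 6]
Entering loop: for x, num in zip(nums, data):

After execution: s = 99
99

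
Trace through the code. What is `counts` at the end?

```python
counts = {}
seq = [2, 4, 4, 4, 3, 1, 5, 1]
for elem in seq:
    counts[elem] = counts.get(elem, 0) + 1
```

Let's trace through this code step by step.

Initialize: counts = {}
Initialize: seq = [2, 4, 4, 4, 3, 1, 5, 1]
Entering loop: for elem in seq:

After execution: counts = {2: 1, 4: 3, 3: 1, 1: 2, 5: 1}
{2: 1, 4: 3, 3: 1, 1: 2, 5: 1}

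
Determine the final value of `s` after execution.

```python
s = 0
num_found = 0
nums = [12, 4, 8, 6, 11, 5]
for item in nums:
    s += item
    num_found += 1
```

Let's trace through this code step by step.

Initialize: s = 0
Initialize: num_found = 0
Initialize: nums = [12, 4, 8, 6, 11, 5]
Entering loop: for item in nums:

After execution: s = 46
46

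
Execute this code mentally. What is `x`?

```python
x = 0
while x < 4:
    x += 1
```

Let's trace through this code step by step.

Initialize: x = 0
Entering loop: while x < 4:

After execution: x = 4
4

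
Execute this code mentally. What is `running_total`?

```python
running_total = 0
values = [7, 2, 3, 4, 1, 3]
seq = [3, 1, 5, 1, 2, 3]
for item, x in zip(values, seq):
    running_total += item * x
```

Let's trace through this code step by step.

Initialize: running_total = 0
Initialize: values = [7, 2, 3, 4, 1, 3]
Initialize: seq = [3, 1, 5, 1, 2, 3]
Entering loop: for item, x in zip(values, seq):

After execution: running_total = 53
53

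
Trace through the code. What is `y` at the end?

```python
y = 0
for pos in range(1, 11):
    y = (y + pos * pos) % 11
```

Let's trace through this code step by step.

Initialize: y = 0
Entering loop: for pos in range(1, 11):

After execution: y = 0
0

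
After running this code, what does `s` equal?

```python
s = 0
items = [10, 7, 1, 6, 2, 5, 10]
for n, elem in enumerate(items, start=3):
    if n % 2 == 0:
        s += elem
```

Let's trace through this code step by step.

Initialize: s = 0
Initialize: items = [10, 7, 1, 6, 2, 5, 10]
Entering loop: for n, elem in enumerate(items, start=3):

After execution: s = 18
18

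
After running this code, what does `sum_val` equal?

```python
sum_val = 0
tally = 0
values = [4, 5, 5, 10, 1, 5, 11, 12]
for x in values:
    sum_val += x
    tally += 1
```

Let's trace through this code step by step.

Initialize: sum_val = 0
Initialize: tally = 0
Initialize: values = [4, 5, 5, 10, 1, 5, 11, 12]
Entering loop: for x in values:

After execution: sum_val = 53
53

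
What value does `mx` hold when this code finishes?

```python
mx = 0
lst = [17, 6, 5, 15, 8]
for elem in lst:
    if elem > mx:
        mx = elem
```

Let's trace through this code step by step.

Initialize: mx = 0
Initialize: lst = [17, 6, 5, 15, 8]
Entering loop: for elem in lst:

After execution: mx = 17
17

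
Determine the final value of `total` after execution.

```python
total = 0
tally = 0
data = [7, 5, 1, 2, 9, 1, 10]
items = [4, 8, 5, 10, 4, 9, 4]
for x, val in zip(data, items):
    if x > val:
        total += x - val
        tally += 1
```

Let's trace through this code step by step.

Initialize: total = 0
Initialize: tally = 0
Initialize: data = [7, 5, 1, 2, 9, 1, 10]
Initialize: items = [4, 8, 5, 10, 4, 9, 4]
Entering loop: for x, val in zip(data, items):

After execution: total = 14
14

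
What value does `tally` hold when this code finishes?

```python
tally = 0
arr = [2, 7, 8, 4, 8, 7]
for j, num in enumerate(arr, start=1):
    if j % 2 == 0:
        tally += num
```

Let's trace through this code step by step.

Initialize: tally = 0
Initialize: arr = [2, 7, 8, 4, 8, 7]
Entering loop: for j, num in enumerate(arr, start=1):

After execution: tally = 18
18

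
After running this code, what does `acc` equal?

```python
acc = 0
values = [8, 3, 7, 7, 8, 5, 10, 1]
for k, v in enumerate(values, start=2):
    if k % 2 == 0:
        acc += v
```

Let's trace through this code step by step.

Initialize: acc = 0
Initialize: values = [8, 3, 7, 7, 8, 5, 10, 1]
Entering loop: for k, v in enumerate(values, start=2):

After execution: acc = 33
33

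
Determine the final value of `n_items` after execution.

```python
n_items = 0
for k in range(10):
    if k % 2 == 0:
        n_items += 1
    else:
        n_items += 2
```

Let's trace through this code step by step.

Initialize: n_items = 0
Entering loop: for k in range(10):

After execution: n_items = 15
15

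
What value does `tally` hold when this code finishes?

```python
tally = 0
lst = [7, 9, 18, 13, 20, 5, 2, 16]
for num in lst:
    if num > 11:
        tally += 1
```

Let's trace through this code step by step.

Initialize: tally = 0
Initialize: lst = [7, 9, 18, 13, 20, 5, 2, 16]
Entering loop: for num in lst:

After execution: tally = 4
4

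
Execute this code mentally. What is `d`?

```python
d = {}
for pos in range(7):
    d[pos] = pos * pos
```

Let's trace through this code step by step.

Initialize: d = {}
Entering loop: for pos in range(7):

After execution: d = {0: 0, 1: 1, 2: 4, 3: 9, 4: 16, 5: 25, 6: 36}
{0: 0, 1: 1, 2: 4, 3: 9, 4: 16, 5: 25, 6: 36}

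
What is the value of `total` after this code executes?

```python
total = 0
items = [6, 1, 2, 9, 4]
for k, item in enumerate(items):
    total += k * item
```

Let's trace through this code step by step.

Initialize: total = 0
Initialize: items = [6, 1, 2, 9, 4]
Entering loop: for k, item in enumerate(items):

After execution: total = 48
48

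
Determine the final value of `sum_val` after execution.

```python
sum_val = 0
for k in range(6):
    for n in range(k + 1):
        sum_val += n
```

Let's trace through this code step by step.

Initialize: sum_val = 0
Entering loop: for k in range(6):

After execution: sum_val = 35
35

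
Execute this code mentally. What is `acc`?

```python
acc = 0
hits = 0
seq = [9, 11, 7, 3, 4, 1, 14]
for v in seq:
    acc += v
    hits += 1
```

Let's trace through this code step by step.

Initialize: acc = 0
Initialize: hits = 0
Initialize: seq = [9, 11, 7, 3, 4, 1, 14]
Entering loop: for v in seq:

After execution: acc = 49
49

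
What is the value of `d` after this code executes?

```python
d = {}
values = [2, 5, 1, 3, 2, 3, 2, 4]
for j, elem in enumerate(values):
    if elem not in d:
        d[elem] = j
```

Let's trace through this code step by step.

Initialize: d = {}
Initialize: values = [2, 5, 1, 3, 2, 3, 2, 4]
Entering loop: for j, elem in enumerate(values):

After execution: d = {2: 0, 5: 1, 1: 2, 3: 3, 4: 7}
{2: 0, 5: 1, 1: 2, 3: 3, 4: 7}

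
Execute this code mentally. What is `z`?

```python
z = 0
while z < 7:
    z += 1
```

Let's trace through this code step by step.

Initialize: z = 0
Entering loop: while z < 7:

After execution: z = 7
7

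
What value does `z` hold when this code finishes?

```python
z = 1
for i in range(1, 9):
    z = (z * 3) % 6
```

Let's trace through this code step by step.

Initialize: z = 1
Entering loop: for i in range(1, 9):

After execution: z = 3
3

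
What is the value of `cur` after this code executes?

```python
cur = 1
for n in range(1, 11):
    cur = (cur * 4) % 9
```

Let's trace through this code step by step.

Initialize: cur = 1
Entering loop: for n in range(1, 11):

After execution: cur = 4
4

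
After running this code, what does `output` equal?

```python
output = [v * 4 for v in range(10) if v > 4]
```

Let's trace through this code step by step.

Initialize: output = [v * 4 for v in range(10) if v > 4]

After execution: output = [20, 24, 28, 32, 36]
[20, 24, 28, 32, 36]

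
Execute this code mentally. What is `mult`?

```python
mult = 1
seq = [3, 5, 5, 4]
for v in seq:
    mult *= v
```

Let's trace through this code step by step.

Initialize: mult = 1
Initialize: seq = [3, 5, 5, 4]
Entering loop: for v in seq:

After execution: mult = 300
300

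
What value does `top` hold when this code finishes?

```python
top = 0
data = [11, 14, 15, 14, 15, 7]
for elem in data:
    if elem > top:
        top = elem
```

Let's trace through this code step by step.

Initialize: top = 0
Initialize: data = [11, 14, 15, 14, 15, 7]
Entering loop: for elem in data:

After execution: top = 15
15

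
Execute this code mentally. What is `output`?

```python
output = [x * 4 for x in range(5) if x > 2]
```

Let's trace through this code step by step.

Initialize: output = [x * 4 for x in range(5) if x > 2]

After execution: output = [12, 16]
[12, 16]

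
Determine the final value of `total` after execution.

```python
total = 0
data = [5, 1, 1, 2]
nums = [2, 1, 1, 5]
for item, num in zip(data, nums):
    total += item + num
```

Let's trace through this code step by step.

Initialize: total = 0
Initialize: data = [5, 1, 1, 2]
Initialize: nums = [2, 1, 1, 5]
Entering loop: for item, num in zip(data, nums):

After execution: total = 18
18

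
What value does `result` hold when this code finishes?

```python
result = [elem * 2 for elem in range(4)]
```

Let's trace through this code step by step.

Initialize: result = [elem * 2 for elem in range(4)]

After execution: result = [0, 2, 4, 6]
[0, 2, 4, 6]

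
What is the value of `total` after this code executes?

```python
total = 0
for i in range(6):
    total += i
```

Let's trace through this code step by step.

Initialize: total = 0
Entering loop: for i in range(6):

After execution: total = 15
15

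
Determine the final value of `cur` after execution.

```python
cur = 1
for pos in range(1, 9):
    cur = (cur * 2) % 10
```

Let's trace through this code step by step.

Initialize: cur = 1
Entering loop: for pos in range(1, 9):

After execution: cur = 6
6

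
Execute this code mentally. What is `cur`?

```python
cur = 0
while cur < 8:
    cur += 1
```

Let's trace through this code step by step.

Initialize: cur = 0
Entering loop: while cur < 8:

After execution: cur = 8
8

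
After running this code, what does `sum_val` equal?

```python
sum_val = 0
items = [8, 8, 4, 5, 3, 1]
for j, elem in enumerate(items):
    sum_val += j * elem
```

Let's trace through this code step by step.

Initialize: sum_val = 0
Initialize: items = [8, 8, 4, 5, 3, 1]
Entering loop: for j, elem in enumerate(items):

After execution: sum_val = 48
48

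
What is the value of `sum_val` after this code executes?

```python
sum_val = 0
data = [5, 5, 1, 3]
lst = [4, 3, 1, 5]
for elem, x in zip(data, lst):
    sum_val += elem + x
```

Let's trace through this code step by step.

Initialize: sum_val = 0
Initialize: data = [5, 5, 1, 3]
Initialize: lst = [4, 3, 1, 5]
Entering loop: for elem, x in zip(data, lst):

After execution: sum_val = 27
27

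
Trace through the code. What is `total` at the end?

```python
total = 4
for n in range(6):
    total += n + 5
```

Let's trace through this code step by step.

Initialize: total = 4
Entering loop: for n in range(6):

After execution: total = 49
49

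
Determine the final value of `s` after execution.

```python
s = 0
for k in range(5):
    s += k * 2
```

Let's trace through this code step by step.

Initialize: s = 0
Entering loop: for k in range(5):

After execution: s = 20
20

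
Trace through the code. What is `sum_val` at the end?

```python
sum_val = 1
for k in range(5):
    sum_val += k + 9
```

Let's trace through this code step by step.

Initialize: sum_val = 1
Entering loop: for k in range(5):

After execution: sum_val = 56
56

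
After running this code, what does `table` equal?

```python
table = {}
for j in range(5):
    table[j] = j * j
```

Let's trace through this code step by step.

Initialize: table = {}
Entering loop: for j in range(5):

After execution: table = {0: 0, 1: 1, 2: 4, 3: 9, 4: 16}
{0: 0, 1: 1, 2: 4, 3: 9, 4: 16}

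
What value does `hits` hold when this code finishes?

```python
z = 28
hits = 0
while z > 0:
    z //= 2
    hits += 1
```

Let's trace through this code step by step.

Initialize: z = 28
Initialize: hits = 0
Entering loop: while z > 0:

After execution: hits = 5
5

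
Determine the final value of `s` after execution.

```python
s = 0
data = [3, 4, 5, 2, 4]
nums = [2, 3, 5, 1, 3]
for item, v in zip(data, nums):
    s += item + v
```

Let's trace through this code step by step.

Initialize: s = 0
Initialize: data = [3, 4, 5, 2, 4]
Initialize: nums = [2, 3, 5, 1, 3]
Entering loop: for item, v in zip(data, nums):

After execution: s = 32
32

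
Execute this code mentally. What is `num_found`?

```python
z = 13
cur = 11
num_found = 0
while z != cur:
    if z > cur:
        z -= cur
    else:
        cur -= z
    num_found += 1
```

Let's trace through this code step by step.

Initialize: z = 13
Initialize: cur = 11
Initialize: num_found = 0
Entering loop: while z != cur:

After execution: num_found = 7
7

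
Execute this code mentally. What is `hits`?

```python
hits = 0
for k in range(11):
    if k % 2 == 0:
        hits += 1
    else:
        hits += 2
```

Let's trace through this code step by step.

Initialize: hits = 0
Entering loop: for k in range(11):

After execution: hits = 16
16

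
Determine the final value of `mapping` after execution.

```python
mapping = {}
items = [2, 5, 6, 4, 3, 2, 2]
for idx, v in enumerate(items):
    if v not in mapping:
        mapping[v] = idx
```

Let's trace through this code step by step.

Initialize: mapping = {}
Initialize: items = [2, 5, 6, 4, 3, 2, 2]
Entering loop: for idx, v in enumerate(items):

After execution: mapping = {2: 0, 5: 1, 6: 2, 4: 3, 3: 4}
{2: 0, 5: 1, 6: 2, 4: 3, 3: 4}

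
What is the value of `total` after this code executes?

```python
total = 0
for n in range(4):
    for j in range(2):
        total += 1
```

Let's trace through this code step by step.

Initialize: total = 0
Entering loop: for n in range(4):

After execution: total = 8
8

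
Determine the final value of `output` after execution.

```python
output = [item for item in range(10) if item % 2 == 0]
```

Let's trace through this code step by step.

Initialize: output = [item for item in range(10) if item % 2 == 0]

After execution: output = [0, 2, 4, 6, 8]
[0, 2, 4, 6, 8]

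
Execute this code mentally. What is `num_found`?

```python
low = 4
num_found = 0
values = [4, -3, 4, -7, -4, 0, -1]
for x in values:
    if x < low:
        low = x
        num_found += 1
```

Let's trace through this code step by step.

Initialize: low = 4
Initialize: num_found = 0
Initialize: values = [4, -3, 4, -7, -4, 0, -1]
Entering loop: for x in values:

After execution: num_found = 2
2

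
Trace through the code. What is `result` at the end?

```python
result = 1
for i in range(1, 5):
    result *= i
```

Let's trace through this code step by step.

Initialize: result = 1
Entering loop: for i in range(1, 5):

After execution: result = 24
24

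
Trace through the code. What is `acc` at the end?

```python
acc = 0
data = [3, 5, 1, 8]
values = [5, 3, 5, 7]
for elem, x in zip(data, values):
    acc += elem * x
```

Let's trace through this code step by step.

Initialize: acc = 0
Initialize: data = [3, 5, 1, 8]
Initialize: values = [5, 3, 5, 7]
Entering loop: for elem, x in zip(data, values):

After execution: acc = 91
91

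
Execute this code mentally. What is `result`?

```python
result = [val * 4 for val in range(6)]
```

Let's trace through this code step by step.

Initialize: result = [val * 4 for val in range(6)]

After execution: result = [0, 4, 8, 12, 16, 20]
[0, 4, 8, 12, 16, 20]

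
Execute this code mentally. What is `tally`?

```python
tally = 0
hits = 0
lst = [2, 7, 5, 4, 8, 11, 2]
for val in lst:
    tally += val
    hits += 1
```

Let's trace through this code step by step.

Initialize: tally = 0
Initialize: hits = 0
Initialize: lst = [2, 7, 5, 4, 8, 11, 2]
Entering loop: for val in lst:

After execution: tally = 39
39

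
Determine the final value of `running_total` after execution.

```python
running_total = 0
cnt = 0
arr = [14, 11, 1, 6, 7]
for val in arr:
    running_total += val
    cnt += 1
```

Let's trace through this code step by step.

Initialize: running_total = 0
Initialize: cnt = 0
Initialize: arr = [14, 11, 1, 6, 7]
Entering loop: for val in arr:

After execution: running_total = 39
39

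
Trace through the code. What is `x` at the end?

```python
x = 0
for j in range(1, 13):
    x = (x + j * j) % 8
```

Let's trace through this code step by step.

Initialize: x = 0
Entering loop: for j in range(1, 13):

After execution: x = 2
2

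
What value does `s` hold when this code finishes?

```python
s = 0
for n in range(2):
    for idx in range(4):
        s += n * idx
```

Let's trace through this code step by step.

Initialize: s = 0
Entering loop: for n in range(2):

After execution: s = 6
6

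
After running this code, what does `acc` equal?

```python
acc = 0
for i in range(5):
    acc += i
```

Let's trace through this code step by step.

Initialize: acc = 0
Entering loop: for i in range(5):

After execution: acc = 10
10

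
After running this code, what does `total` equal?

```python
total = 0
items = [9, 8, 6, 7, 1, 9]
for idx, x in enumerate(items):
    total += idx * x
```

Let's trace through this code step by step.

Initialize: total = 0
Initialize: items = [9, 8, 6, 7, 1, 9]
Entering loop: for idx, x in enumerate(items):

After execution: total = 90
90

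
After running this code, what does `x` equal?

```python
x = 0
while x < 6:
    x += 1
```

Let's trace through this code step by step.

Initialize: x = 0
Entering loop: while x < 6:

After execution: x = 6
6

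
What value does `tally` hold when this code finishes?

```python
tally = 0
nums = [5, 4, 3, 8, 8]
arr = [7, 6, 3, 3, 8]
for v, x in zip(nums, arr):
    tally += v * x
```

Let's trace through this code step by step.

Initialize: tally = 0
Initialize: nums = [5, 4, 3, 8, 8]
Initialize: arr = [7, 6, 3, 3, 8]
Entering loop: for v, x in zip(nums, arr):

After execution: tally = 156
156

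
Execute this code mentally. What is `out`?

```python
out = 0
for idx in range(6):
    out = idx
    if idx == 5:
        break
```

Let's trace through this code step by step.

Initialize: out = 0
Entering loop: for idx in range(6):

After execution: out = 5
5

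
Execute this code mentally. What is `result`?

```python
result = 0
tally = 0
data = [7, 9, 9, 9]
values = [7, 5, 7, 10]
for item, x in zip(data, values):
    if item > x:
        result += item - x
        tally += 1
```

Let's trace through this code step by step.

Initialize: result = 0
Initialize: tally = 0
Initialize: data = [7, 9, 9, 9]
Initialize: values = [7, 5, 7, 10]
Entering loop: for item, x in zip(data, values):

After execution: result = 6
6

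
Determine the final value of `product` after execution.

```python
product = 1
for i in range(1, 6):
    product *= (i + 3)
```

Let's trace through this code step by step.

Initialize: product = 1
Entering loop: for i in range(1, 6):

After execution: product = 6720
6720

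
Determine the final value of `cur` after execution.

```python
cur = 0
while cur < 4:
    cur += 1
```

Let's trace through this code step by step.

Initialize: cur = 0
Entering loop: while cur < 4:

After execution: cur = 4
4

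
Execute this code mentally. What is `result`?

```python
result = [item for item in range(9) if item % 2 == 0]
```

Let's trace through this code step by step.

Initialize: result = [item for item in range(9) if item % 2 == 0]

After execution: result = [0, 2, 4, 6, 8]
[0, 2, 4, 6, 8]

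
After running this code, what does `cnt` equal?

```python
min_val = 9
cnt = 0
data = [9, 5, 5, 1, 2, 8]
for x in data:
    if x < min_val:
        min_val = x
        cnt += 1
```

Let's trace through this code step by step.

Initialize: min_val = 9
Initialize: cnt = 0
Initialize: data = [9, 5, 5, 1, 2, 8]
Entering loop: for x in data:

After execution: cnt = 2
2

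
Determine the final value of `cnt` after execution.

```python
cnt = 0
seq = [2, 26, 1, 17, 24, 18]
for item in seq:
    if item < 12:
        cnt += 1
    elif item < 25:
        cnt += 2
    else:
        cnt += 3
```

Let's trace through this code step by step.

Initialize: cnt = 0
Initialize: seq = [2, 26, 1, 17, 24, 18]
Entering loop: for item in seq:

After execution: cnt = 11
11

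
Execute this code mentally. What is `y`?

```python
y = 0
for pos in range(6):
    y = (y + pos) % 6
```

Let's trace through this code step by step.

Initialize: y = 0
Entering loop: for pos in range(6):

After execution: y = 3
3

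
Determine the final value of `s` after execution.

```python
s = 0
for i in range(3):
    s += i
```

Let's trace through this code step by step.

Initialize: s = 0
Entering loop: for i in range(3):

After execution: s = 3
3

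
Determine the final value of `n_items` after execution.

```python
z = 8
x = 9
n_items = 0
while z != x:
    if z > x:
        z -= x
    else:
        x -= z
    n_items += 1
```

Let's trace through this code step by step.

Initialize: z = 8
Initialize: x = 9
Initialize: n_items = 0
Entering loop: while z != x:

After execution: n_items = 8
8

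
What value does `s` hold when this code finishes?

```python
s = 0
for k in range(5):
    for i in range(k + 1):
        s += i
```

Let's trace through this code step by step.

Initialize: s = 0
Entering loop: for k in range(5):

After execution: s = 20
20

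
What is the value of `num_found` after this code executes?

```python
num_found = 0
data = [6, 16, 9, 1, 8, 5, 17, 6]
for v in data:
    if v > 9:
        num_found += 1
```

Let's trace through this code step by step.

Initialize: num_found = 0
Initialize: data = [6, 16, 9, 1, 8, 5, 17, 6]
Entering loop: for v in data:

After execution: num_found = 2
2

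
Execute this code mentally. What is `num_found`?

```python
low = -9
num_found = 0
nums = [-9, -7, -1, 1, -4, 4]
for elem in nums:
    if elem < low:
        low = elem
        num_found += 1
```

Let's trace through this code step by step.

Initialize: low = -9
Initialize: num_found = 0
Initialize: nums = [-9, -7, -1, 1, -4, 4]
Entering loop: for elem in nums:

After execution: num_found = 0
0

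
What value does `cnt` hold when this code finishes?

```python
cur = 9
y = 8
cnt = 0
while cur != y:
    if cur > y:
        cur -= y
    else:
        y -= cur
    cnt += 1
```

Let's trace through this code step by step.

Initialize: cur = 9
Initialize: y = 8
Initialize: cnt = 0
Entering loop: while cur != y:

After execution: cnt = 8
8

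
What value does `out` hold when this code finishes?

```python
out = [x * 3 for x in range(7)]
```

Let's trace through this code step by step.

Initialize: out = [x * 3 for x in range(7)]

After execution: out = [0, 3, 6, 9, 12, 15, 18]
[0, 3, 6, 9, 12, 15, 18]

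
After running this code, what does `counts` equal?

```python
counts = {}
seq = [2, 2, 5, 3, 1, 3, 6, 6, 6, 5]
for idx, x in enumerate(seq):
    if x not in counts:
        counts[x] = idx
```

Let's trace through this code step by step.

Initialize: counts = {}
Initialize: seq = [2, 2, 5, 3, 1, 3, 6, 6, 6, 5]
Entering loop: for idx, x in enumerate(seq):

After execution: counts = {2: 0, 5: 2, 3: 3, 1: 4, 6: 6}
{2: 0, 5: 2, 3: 3, 1: 4, 6: 6}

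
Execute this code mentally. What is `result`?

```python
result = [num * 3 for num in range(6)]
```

Let's trace through this code step by step.

Initialize: result = [num * 3 for num in range(6)]

After execution: result = [0, 3, 6, 9, 12, 15]
[0, 3, 6, 9, 12, 15]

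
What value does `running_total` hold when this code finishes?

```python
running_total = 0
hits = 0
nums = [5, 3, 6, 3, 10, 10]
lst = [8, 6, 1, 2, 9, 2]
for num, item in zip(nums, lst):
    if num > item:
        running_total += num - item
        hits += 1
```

Let's trace through this code step by step.

Initialize: running_total = 0
Initialize: hits = 0
Initialize: nums = [5, 3, 6, 3, 10, 10]
Initialize: lst = [8, 6, 1, 2, 9, 2]
Entering loop: for num, item in zip(nums, lst):

After execution: running_total = 15
15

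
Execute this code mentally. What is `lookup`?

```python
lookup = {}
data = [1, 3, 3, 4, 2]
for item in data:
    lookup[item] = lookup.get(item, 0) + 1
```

Let's trace through this code step by step.

Initialize: lookup = {}
Initialize: data = [1, 3, 3, 4, 2]
Entering loop: for item in data:

After execution: lookup = {1: 1, 3: 2, 4: 1, 2: 1}
{1: 1, 3: 2, 4: 1, 2: 1}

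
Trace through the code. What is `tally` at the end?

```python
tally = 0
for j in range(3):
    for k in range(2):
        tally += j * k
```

Let's trace through this code step by step.

Initialize: tally = 0
Entering loop: for j in range(3):

After execution: tally = 3
3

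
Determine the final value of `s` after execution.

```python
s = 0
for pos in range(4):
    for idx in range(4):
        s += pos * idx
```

Let's trace through this code step by step.

Initialize: s = 0
Entering loop: for pos in range(4):

After execution: s = 36
36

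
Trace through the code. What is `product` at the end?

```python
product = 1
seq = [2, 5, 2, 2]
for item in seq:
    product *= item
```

Let's trace through this code step by step.

Initialize: product = 1
Initialize: seq = [2, 5, 2, 2]
Entering loop: for item in seq:

After execution: product = 40
40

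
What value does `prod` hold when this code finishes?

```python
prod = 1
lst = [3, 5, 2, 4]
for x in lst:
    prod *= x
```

Let's trace through this code step by step.

Initialize: prod = 1
Initialize: lst = [3, 5, 2, 4]
Entering loop: for x in lst:

After execution: prod = 120
120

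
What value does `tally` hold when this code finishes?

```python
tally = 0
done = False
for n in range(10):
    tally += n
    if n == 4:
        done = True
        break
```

Let's trace through this code step by step.

Initialize: tally = 0
Initialize: done = False
Entering loop: for n in range(10):

After execution: tally = 10
10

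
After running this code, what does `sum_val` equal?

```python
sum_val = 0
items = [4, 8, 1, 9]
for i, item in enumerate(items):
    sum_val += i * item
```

Let's trace through this code step by step.

Initialize: sum_val = 0
Initialize: items = [4, 8, 1, 9]
Entering loop: for i, item in enumerate(items):

After execution: sum_val = 37
37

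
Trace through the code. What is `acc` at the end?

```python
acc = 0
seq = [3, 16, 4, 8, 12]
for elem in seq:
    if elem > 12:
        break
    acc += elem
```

Let's trace through this code step by step.

Initialize: acc = 0
Initialize: seq = [3, 16, 4, 8, 12]
Entering loop: for elem in seq:

After execution: acc = 3
3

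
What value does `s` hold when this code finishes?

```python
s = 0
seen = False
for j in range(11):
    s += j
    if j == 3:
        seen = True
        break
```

Let's trace through this code step by step.

Initialize: s = 0
Initialize: seen = False
Entering loop: for j in range(11):

After execution: s = 6
6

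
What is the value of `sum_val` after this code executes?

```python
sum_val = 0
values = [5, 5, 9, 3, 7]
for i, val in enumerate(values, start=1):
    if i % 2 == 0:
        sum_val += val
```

Let's trace through this code step by step.

Initialize: sum_val = 0
Initialize: values = [5, 5, 9, 3, 7]
Entering loop: for i, val in enumerate(values, start=1):

After execution: sum_val = 8
8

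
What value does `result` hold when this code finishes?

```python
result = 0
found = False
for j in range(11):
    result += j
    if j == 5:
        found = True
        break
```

Let's trace through this code step by step.

Initialize: result = 0
Initialize: found = False
Entering loop: for j in range(11):

After execution: result = 15
15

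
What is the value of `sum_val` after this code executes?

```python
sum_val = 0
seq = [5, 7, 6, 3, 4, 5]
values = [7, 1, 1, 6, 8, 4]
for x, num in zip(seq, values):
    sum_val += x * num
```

Let's trace through this code step by step.

Initialize: sum_val = 0
Initialize: seq = [5, 7, 6, 3, 4, 5]
Initialize: values = [7, 1, 1, 6, 8, 4]
Entering loop: for x, num in zip(seq, values):

After execution: sum_val = 118
118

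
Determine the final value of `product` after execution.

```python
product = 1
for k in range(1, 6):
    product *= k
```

Let's trace through this code step by step.

Initialize: product = 1
Entering loop: for k in range(1, 6):

After execution: product = 120
120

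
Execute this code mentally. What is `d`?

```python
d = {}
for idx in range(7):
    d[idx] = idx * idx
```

Let's trace through this code step by step.

Initialize: d = {}
Entering loop: for idx in range(7):

After execution: d = {0: 0, 1: 1, 2: 4, 3: 9, 4: 16, 5: 25, 6: 36}
{0: 0, 1: 1, 2: 4, 3: 9, 4: 16, 5: 25, 6: 36}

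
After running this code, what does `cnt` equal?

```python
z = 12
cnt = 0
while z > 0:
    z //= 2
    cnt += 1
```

Let's trace through this code step by step.

Initialize: z = 12
Initialize: cnt = 0
Entering loop: while z > 0:

After execution: cnt = 4
4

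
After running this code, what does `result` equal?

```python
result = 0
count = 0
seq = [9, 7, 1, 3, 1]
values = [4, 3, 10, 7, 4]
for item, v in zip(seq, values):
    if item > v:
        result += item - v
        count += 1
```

Let's trace through this code step by step.

Initialize: result = 0
Initialize: count = 0
Initialize: seq = [9, 7, 1, 3, 1]
Initialize: values = [4, 3, 10, 7, 4]
Entering loop: for item, v in zip(seq, values):

After execution: result = 9
9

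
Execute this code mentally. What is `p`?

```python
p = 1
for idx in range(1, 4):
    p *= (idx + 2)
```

Let's trace through this code step by step.

Initialize: p = 1
Entering loop: for idx in range(1, 4):

After execution: p = 60
60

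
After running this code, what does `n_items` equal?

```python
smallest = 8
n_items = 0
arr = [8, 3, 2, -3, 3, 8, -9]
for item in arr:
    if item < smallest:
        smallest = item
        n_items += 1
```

Let's trace through this code step by step.

Initialize: smallest = 8
Initialize: n_items = 0
Initialize: arr = [8, 3, 2, -3, 3, 8, -9]
Entering loop: for item in arr:

After execution: n_items = 4
4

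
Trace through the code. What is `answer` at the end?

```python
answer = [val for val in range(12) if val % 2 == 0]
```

Let's trace through this code step by step.

Initialize: answer = [val for val in range(12) if val % 2 == 0]

After execution: answer = [0, 2, 4, 6, 8, 10]
[0, 2, 4, 6, 8, 10]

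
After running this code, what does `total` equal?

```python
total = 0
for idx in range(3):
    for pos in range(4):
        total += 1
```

Let's trace through this code step by step.

Initialize: total = 0
Entering loop: for idx in range(3):

After execution: total = 12
12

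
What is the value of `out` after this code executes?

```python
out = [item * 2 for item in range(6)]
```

Let's trace through this code step by step.

Initialize: out = [item * 2 for item in range(6)]

After execution: out = [0, 2, 4, 6, 8, 10]
[0, 2, 4, 6, 8, 10]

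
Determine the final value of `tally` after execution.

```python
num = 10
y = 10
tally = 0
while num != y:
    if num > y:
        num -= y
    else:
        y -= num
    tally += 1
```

Let's trace through this code step by step.

Initialize: num = 10
Initialize: y = 10
Initialize: tally = 0
Entering loop: while num != y:

After execution: tally = 0
0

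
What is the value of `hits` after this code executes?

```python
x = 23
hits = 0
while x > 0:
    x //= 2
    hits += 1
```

Let's trace through this code step by step.

Initialize: x = 23
Initialize: hits = 0
Entering loop: while x > 0:

After execution: hits = 5
5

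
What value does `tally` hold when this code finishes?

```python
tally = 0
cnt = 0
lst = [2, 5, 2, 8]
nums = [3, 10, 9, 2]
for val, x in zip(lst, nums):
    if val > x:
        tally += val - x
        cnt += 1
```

Let's trace through this code step by step.

Initialize: tally = 0
Initialize: cnt = 0
Initialize: lst = [2, 5, 2, 8]
Initialize: nums = [3, 10, 9, 2]
Entering loop: for val, x in zip(lst, nums):

After execution: tally = 6
6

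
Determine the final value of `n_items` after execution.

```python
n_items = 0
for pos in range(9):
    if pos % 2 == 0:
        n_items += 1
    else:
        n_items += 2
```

Let's trace through this code step by step.

Initialize: n_items = 0
Entering loop: for pos in range(9):

After execution: n_items = 13
13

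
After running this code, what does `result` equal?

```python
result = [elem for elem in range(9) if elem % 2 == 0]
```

Let's trace through this code step by step.

Initialize: result = [elem for elem in range(9) if elem % 2 == 0]

After execution: result = [0, 2, 4, 6, 8]
[0, 2, 4, 6, 8]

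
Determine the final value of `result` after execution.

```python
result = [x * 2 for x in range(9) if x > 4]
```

Let's trace through this code step by step.

Initialize: result = [x * 2 for x in range(9) if x > 4]

After execution: result = [10, 12, 14, 16]
[10, 12, 14, 16]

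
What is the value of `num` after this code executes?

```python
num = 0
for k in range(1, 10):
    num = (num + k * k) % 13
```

Let's trace through this code step by step.

Initialize: num = 0
Entering loop: for k in range(1, 10):

After execution: num = 12
12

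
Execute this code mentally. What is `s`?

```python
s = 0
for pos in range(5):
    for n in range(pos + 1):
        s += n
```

Let's trace through this code step by step.

Initialize: s = 0
Entering loop: for pos in range(5):

After execution: s = 20
20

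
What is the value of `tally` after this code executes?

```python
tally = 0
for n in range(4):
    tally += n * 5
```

Let's trace through this code step by step.

Initialize: tally = 0
Entering loop: for n in range(4):

After execution: tally = 30
30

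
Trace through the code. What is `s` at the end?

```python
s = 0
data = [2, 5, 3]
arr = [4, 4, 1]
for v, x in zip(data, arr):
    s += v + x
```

Let's trace through this code step by step.

Initialize: s = 0
Initialize: data = [2, 5, 3]
Initialize: arr = [4, 4, 1]
Entering loop: for v, x in zip(data, arr):

After execution: s = 19
19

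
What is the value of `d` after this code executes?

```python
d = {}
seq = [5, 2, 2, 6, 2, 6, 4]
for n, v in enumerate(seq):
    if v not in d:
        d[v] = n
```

Let's trace through this code step by step.

Initialize: d = {}
Initialize: seq = [5, 2, 2, 6, 2, 6, 4]
Entering loop: for n, v in enumerate(seq):

After execution: d = {5: 0, 2: 1, 6: 3, 4: 6}
{5: 0, 2: 1, 6: 3, 4: 6}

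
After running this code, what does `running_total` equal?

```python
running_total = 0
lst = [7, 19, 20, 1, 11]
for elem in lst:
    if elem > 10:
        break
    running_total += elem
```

Let's trace through this code step by step.

Initialize: running_total = 0
Initialize: lst = [7, 19, 20, 1, 11]
Entering loop: for elem in lst:

After execution: running_total = 7
7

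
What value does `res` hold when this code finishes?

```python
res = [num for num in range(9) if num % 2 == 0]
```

Let's trace through this code step by step.

Initialize: res = [num for num in range(9) if num % 2 == 0]

After execution: res = [0, 2, 4, 6, 8]
[0, 2, 4, 6, 8]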